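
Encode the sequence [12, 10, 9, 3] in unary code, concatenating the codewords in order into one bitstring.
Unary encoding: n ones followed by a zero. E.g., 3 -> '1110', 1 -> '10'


Encode each number as n ones followed by a terminating 0:
  12 -> 1111111111110 (13 bits)
  10 -> 11111111110 (11 bits)
  9 -> 1111111110 (10 bits)
  3 -> 1110 (4 bits)
Total length = 13 + 11 + 10 + 4 = 38 bits.

Unary([12, 10, 9, 3]) = 11111111111101111111111011111111101110 (38 bits)


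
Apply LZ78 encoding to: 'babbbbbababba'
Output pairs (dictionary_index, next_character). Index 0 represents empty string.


LZ78 encoding steps:
Dictionary: {0: ''}
Step 1: w='' (idx 0), next='b' -> output (0, 'b'), add 'b' as idx 1
Step 2: w='' (idx 0), next='a' -> output (0, 'a'), add 'a' as idx 2
Step 3: w='b' (idx 1), next='b' -> output (1, 'b'), add 'bb' as idx 3
Step 4: w='bb' (idx 3), next='b' -> output (3, 'b'), add 'bbb' as idx 4
Step 5: w='a' (idx 2), next='b' -> output (2, 'b'), add 'ab' as idx 5
Step 6: w='ab' (idx 5), next='b' -> output (5, 'b'), add 'abb' as idx 6
Step 7: w='a' (idx 2), end of input -> output (2, '')


Encoded: [(0, 'b'), (0, 'a'), (1, 'b'), (3, 'b'), (2, 'b'), (5, 'b'), (2, '')]


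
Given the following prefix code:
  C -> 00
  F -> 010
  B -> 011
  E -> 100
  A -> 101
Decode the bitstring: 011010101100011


Decoding step by step:
Bits 011 -> B
Bits 010 -> F
Bits 101 -> A
Bits 100 -> E
Bits 011 -> B


Decoded message: BFAEB


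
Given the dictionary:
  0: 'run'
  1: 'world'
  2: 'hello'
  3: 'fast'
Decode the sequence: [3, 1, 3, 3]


Look up each index in the dictionary:
  3 -> 'fast'
  1 -> 'world'
  3 -> 'fast'
  3 -> 'fast'

Decoded: "fast world fast fast"


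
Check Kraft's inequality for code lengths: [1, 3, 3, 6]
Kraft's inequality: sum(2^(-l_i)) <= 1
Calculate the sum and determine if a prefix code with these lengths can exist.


Sum = 2^(-1) + 2^(-3) + 2^(-3) + 2^(-6)
    = 0.5 + 0.125 + 0.125 + 0.015625
    = 49/64 = 0.765625
Since 0.765625 <= 1, Kraft's inequality IS satisfied.
A prefix code with these lengths CAN exist.

Kraft sum = 0.765625. Satisfied.


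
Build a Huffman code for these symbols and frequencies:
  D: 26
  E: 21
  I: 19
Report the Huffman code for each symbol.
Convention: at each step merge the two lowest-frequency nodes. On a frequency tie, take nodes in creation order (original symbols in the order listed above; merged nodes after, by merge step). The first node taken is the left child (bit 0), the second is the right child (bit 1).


Huffman tree construction:
Step 1: Merge I(19) + E(21) = 40
Step 2: Merge D(26) + (I+E)(40) = 66
Read each symbol's code off the tree from the root (left child = 0, right child = 1).

Codes:
  D: 0 (length 1)
  E: 11 (length 2)
  I: 10 (length 2)
Average code length: 106/66 = 1.6061 bits/symbol


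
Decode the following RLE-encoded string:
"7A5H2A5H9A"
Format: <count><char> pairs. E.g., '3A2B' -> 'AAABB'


Expanding each <count><char> pair:
  7A -> 'AAAAAAA'
  5H -> 'HHHHH'
  2A -> 'AA'
  5H -> 'HHHHH'
  9A -> 'AAAAAAAAA'

Decoded = AAAAAAAHHHHHAAHHHHHAAAAAAAAA


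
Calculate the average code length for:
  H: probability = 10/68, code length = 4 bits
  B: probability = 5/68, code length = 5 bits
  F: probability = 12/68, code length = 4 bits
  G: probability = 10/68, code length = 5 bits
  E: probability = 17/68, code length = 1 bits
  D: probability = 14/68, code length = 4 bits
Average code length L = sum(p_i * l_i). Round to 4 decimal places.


Weighted contributions p_i * l_i:
  H: (10/68) * 4 = 40/68
  B: (5/68) * 5 = 25/68
  F: (12/68) * 4 = 48/68
  G: (10/68) * 5 = 50/68
  E: (17/68) * 1 = 17/68
  D: (14/68) * 4 = 56/68
Sum = (40 + 25 + 48 + 50 + 17 + 56)/68 = 236/68

L = 236/68 = 3.4706 bits/symbol


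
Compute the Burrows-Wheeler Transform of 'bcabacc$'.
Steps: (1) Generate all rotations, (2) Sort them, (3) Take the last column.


Rotations (sorted):
  0: $bcabacc -> last char: c
  1: abacc$bc -> last char: c
  2: acc$bcab -> last char: b
  3: bacc$bca -> last char: a
  4: bcabacc$ -> last char: $
  5: c$bcabac -> last char: c
  6: cabacc$b -> last char: b
  7: cc$bcaba -> last char: a


BWT = ccba$cba


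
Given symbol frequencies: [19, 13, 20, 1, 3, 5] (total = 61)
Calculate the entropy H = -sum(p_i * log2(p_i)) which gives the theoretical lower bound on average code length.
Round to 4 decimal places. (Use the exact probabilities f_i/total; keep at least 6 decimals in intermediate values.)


Per-symbol terms -p_i * log2(p_i) with p_i = f_i/61:
  p = 19/61 = 0.311475: log2(p) = -1.682810, -p*log2(p) = 0.524154
  p = 13/61 = 0.213115: log2(p) = -2.230298, -p*log2(p) = 0.475309
  p = 20/61 = 0.327869: log2(p) = -1.608809, -p*log2(p) = 0.527478
  p = 1/61 = 0.016393: log2(p) = -5.930737, -p*log2(p) = 0.097225
  p = 3/61 = 0.049180: log2(p) = -4.345775, -p*log2(p) = 0.213727
  p = 5/61 = 0.081967: log2(p) = -3.608809, -p*log2(p) = 0.295804
H = 0.524154 + 0.475309 + 0.527478 + 0.097225 + 0.213727 + 0.295804 = 2.133697

H = 2.1337 bits/symbol


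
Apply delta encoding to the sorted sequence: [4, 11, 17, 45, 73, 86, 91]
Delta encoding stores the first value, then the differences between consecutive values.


First value: 4
Deltas:
  11 - 4 = 7
  17 - 11 = 6
  45 - 17 = 28
  73 - 45 = 28
  86 - 73 = 13
  91 - 86 = 5


Delta encoded: [4, 7, 6, 28, 28, 13, 5]


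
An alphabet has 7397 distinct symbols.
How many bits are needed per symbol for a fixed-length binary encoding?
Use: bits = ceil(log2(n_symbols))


log2(7397) = 12.8527
Bracket: 2^12 = 4096 < 7397 <= 2^13 = 8192
So ceil(log2(7397)) = 13

bits = ceil(log2(7397)) = ceil(12.8527) = 13 bits


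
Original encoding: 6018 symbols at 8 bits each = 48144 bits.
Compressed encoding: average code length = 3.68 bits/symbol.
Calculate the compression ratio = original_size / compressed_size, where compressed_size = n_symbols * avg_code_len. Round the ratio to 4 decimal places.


original_size = n_symbols * orig_bits = 6018 * 8 = 48144 bits
compressed_size = n_symbols * avg_code_len = 6018 * 3.68 = 22146.24 bits
ratio = original_size / compressed_size = 48144 / 22146.24 = 2.1739

Compression ratio = 2.1739


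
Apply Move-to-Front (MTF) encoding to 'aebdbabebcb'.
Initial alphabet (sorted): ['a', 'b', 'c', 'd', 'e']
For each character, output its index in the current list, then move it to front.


MTF encoding:
'a': index 0 in ['a', 'b', 'c', 'd', 'e'] -> ['a', 'b', 'c', 'd', 'e']
'e': index 4 in ['a', 'b', 'c', 'd', 'e'] -> ['e', 'a', 'b', 'c', 'd']
'b': index 2 in ['e', 'a', 'b', 'c', 'd'] -> ['b', 'e', 'a', 'c', 'd']
'd': index 4 in ['b', 'e', 'a', 'c', 'd'] -> ['d', 'b', 'e', 'a', 'c']
'b': index 1 in ['d', 'b', 'e', 'a', 'c'] -> ['b', 'd', 'e', 'a', 'c']
'a': index 3 in ['b', 'd', 'e', 'a', 'c'] -> ['a', 'b', 'd', 'e', 'c']
'b': index 1 in ['a', 'b', 'd', 'e', 'c'] -> ['b', 'a', 'd', 'e', 'c']
'e': index 3 in ['b', 'a', 'd', 'e', 'c'] -> ['e', 'b', 'a', 'd', 'c']
'b': index 1 in ['e', 'b', 'a', 'd', 'c'] -> ['b', 'e', 'a', 'd', 'c']
'c': index 4 in ['b', 'e', 'a', 'd', 'c'] -> ['c', 'b', 'e', 'a', 'd']
'b': index 1 in ['c', 'b', 'e', 'a', 'd'] -> ['b', 'c', 'e', 'a', 'd']


Output: [0, 4, 2, 4, 1, 3, 1, 3, 1, 4, 1]


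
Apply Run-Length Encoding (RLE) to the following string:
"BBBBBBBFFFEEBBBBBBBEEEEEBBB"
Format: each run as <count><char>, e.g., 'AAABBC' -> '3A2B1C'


Scanning runs left to right:
  i=0: run of 'B' x 7 -> '7B'
  i=7: run of 'F' x 3 -> '3F'
  i=10: run of 'E' x 2 -> '2E'
  i=12: run of 'B' x 7 -> '7B'
  i=19: run of 'E' x 5 -> '5E'
  i=24: run of 'B' x 3 -> '3B'

RLE = 7B3F2E7B5E3B


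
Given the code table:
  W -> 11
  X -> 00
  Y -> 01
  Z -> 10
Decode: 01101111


Decoding:
01 -> Y
10 -> Z
11 -> W
11 -> W


Result: YZWW


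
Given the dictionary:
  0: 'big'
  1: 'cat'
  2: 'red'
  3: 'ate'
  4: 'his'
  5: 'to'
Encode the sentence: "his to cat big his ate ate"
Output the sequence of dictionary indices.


Look up each word in the dictionary:
  'his' -> 4
  'to' -> 5
  'cat' -> 1
  'big' -> 0
  'his' -> 4
  'ate' -> 3
  'ate' -> 3

Encoded: [4, 5, 1, 0, 4, 3, 3]


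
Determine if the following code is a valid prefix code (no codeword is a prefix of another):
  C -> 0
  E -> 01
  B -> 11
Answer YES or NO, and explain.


Checking each pair (does one codeword prefix another?):
  C='0' vs E='01': prefix -- VIOLATION

NO -- this is NOT a valid prefix code. C (0) is a prefix of E (01).


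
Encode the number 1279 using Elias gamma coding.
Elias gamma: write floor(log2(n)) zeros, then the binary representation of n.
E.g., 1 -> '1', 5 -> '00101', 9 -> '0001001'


num_bits = floor(log2(1279)) + 1 = 11
leading_zeros = num_bits - 1 = 10
binary(1279) = 10011111111

Elias gamma(1279) = '0000000000' + '10011111111' = 000000000010011111111 (21 bits)


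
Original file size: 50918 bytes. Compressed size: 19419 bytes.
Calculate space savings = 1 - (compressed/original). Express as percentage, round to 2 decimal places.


ratio = compressed/original = 19419/50918 = 0.381378
savings = 1 - ratio = 1 - 0.381378 = 0.618622
as a percentage: 0.618622 * 100 = 61.86%

Space savings = 1 - 19419/50918 = 61.86%


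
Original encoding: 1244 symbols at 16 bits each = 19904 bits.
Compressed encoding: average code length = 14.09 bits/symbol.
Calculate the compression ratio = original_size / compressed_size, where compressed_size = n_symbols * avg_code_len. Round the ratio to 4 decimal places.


original_size = n_symbols * orig_bits = 1244 * 16 = 19904 bits
compressed_size = n_symbols * avg_code_len = 1244 * 14.09 = 17527.96 bits
ratio = original_size / compressed_size = 19904 / 17527.96 = 1.1356

Compression ratio = 1.1356


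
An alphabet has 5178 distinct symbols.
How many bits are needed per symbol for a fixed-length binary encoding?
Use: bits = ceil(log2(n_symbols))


log2(5178) = 12.3382
Bracket: 2^12 = 4096 < 5178 <= 2^13 = 8192
So ceil(log2(5178)) = 13

bits = ceil(log2(5178)) = ceil(12.3382) = 13 bits


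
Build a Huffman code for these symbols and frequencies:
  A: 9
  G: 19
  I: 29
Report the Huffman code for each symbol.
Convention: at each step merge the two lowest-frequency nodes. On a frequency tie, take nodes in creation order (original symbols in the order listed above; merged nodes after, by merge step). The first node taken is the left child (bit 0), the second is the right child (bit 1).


Huffman tree construction:
Step 1: Merge A(9) + G(19) = 28
Step 2: Merge (A+G)(28) + I(29) = 57
Read each symbol's code off the tree from the root (left child = 0, right child = 1).

Codes:
  A: 00 (length 2)
  G: 01 (length 2)
  I: 1 (length 1)
Average code length: 85/57 = 1.4912 bits/symbol


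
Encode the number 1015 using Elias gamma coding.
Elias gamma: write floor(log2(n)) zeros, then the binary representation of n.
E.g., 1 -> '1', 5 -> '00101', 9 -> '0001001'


num_bits = floor(log2(1015)) + 1 = 10
leading_zeros = num_bits - 1 = 9
binary(1015) = 1111110111

Elias gamma(1015) = '000000000' + '1111110111' = 0000000001111110111 (19 bits)


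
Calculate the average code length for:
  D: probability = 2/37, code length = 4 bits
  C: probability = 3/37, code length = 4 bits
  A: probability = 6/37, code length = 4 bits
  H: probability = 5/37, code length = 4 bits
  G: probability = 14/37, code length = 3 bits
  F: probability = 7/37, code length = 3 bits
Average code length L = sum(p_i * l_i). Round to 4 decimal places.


Weighted contributions p_i * l_i:
  D: (2/37) * 4 = 8/37
  C: (3/37) * 4 = 12/37
  A: (6/37) * 4 = 24/37
  H: (5/37) * 4 = 20/37
  G: (14/37) * 3 = 42/37
  F: (7/37) * 3 = 21/37
Sum = (8 + 12 + 24 + 20 + 42 + 21)/37 = 127/37

L = 127/37 = 3.4324 bits/symbol


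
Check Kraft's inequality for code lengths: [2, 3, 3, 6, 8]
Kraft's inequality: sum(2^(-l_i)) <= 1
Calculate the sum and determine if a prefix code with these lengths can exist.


Sum = 2^(-2) + 2^(-3) + 2^(-3) + 2^(-6) + 2^(-8)
    = 0.25 + 0.125 + 0.125 + 0.015625 + 0.00390625
    = 133/256 = 0.51953125
Since 0.51953125 <= 1, Kraft's inequality IS satisfied.
A prefix code with these lengths CAN exist.

Kraft sum = 0.51953125. Satisfied.


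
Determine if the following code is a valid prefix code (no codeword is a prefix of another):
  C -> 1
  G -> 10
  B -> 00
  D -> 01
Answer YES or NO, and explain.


Checking each pair (does one codeword prefix another?):
  C='1' vs G='10': prefix -- VIOLATION

NO -- this is NOT a valid prefix code. C (1) is a prefix of G (10).


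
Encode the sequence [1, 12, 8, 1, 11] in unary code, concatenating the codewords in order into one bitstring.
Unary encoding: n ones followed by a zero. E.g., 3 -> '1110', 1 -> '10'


Encode each number as n ones followed by a terminating 0:
  1 -> 10 (2 bits)
  12 -> 1111111111110 (13 bits)
  8 -> 111111110 (9 bits)
  1 -> 10 (2 bits)
  11 -> 111111111110 (12 bits)
Total length = 2 + 13 + 9 + 2 + 12 = 38 bits.

Unary([1, 12, 8, 1, 11]) = 10111111111111011111111010111111111110 (38 bits)


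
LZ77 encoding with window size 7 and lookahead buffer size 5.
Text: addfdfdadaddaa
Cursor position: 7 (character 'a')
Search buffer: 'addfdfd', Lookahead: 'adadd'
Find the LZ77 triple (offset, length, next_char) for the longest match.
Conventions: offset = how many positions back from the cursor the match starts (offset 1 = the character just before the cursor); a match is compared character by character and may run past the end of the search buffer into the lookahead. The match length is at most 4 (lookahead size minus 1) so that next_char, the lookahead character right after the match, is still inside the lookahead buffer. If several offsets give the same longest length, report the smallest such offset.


Try each offset into the search buffer:
  offset=1 (pos 6, char 'd'): match length 0
  offset=2 (pos 5, char 'f'): match length 0
  offset=3 (pos 4, char 'd'): match length 0
  offset=4 (pos 3, char 'f'): match length 0
  offset=5 (pos 2, char 'd'): match length 0
  offset=6 (pos 1, char 'd'): match length 0
  offset=7 (pos 0, char 'a'): match length 2
Longest match has length 2 at offset 7.
next_char = character at position 7 + 2 = 9 -> 'a'

Best match: offset=7, length=2 (matching 'ad' starting at position 0)
LZ77 triple: (7, 2, 'a')


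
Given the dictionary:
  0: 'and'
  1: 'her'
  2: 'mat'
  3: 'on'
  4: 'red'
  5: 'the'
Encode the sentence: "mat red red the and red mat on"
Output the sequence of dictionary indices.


Look up each word in the dictionary:
  'mat' -> 2
  'red' -> 4
  'red' -> 4
  'the' -> 5
  'and' -> 0
  'red' -> 4
  'mat' -> 2
  'on' -> 3

Encoded: [2, 4, 4, 5, 0, 4, 2, 3]


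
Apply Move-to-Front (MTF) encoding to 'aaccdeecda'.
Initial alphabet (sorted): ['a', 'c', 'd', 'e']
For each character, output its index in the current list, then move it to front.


MTF encoding:
'a': index 0 in ['a', 'c', 'd', 'e'] -> ['a', 'c', 'd', 'e']
'a': index 0 in ['a', 'c', 'd', 'e'] -> ['a', 'c', 'd', 'e']
'c': index 1 in ['a', 'c', 'd', 'e'] -> ['c', 'a', 'd', 'e']
'c': index 0 in ['c', 'a', 'd', 'e'] -> ['c', 'a', 'd', 'e']
'd': index 2 in ['c', 'a', 'd', 'e'] -> ['d', 'c', 'a', 'e']
'e': index 3 in ['d', 'c', 'a', 'e'] -> ['e', 'd', 'c', 'a']
'e': index 0 in ['e', 'd', 'c', 'a'] -> ['e', 'd', 'c', 'a']
'c': index 2 in ['e', 'd', 'c', 'a'] -> ['c', 'e', 'd', 'a']
'd': index 2 in ['c', 'e', 'd', 'a'] -> ['d', 'c', 'e', 'a']
'a': index 3 in ['d', 'c', 'e', 'a'] -> ['a', 'd', 'c', 'e']


Output: [0, 0, 1, 0, 2, 3, 0, 2, 2, 3]


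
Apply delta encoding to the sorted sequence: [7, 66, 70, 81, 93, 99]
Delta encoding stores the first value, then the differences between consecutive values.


First value: 7
Deltas:
  66 - 7 = 59
  70 - 66 = 4
  81 - 70 = 11
  93 - 81 = 12
  99 - 93 = 6


Delta encoded: [7, 59, 4, 11, 12, 6]


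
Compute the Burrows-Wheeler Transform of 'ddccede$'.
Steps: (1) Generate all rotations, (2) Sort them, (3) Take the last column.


Rotations (sorted):
  0: $ddccede -> last char: e
  1: ccede$dd -> last char: d
  2: cede$ddc -> last char: c
  3: dccede$d -> last char: d
  4: ddccede$ -> last char: $
  5: de$ddcce -> last char: e
  6: e$ddcced -> last char: d
  7: ede$ddcc -> last char: c


BWT = edcd$edc


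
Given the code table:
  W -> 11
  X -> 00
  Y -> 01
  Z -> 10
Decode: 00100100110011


Decoding:
00 -> X
10 -> Z
01 -> Y
00 -> X
11 -> W
00 -> X
11 -> W


Result: XZYXWXW


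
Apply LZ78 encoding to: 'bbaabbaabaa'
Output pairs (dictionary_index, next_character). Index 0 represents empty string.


LZ78 encoding steps:
Dictionary: {0: ''}
Step 1: w='' (idx 0), next='b' -> output (0, 'b'), add 'b' as idx 1
Step 2: w='b' (idx 1), next='a' -> output (1, 'a'), add 'ba' as idx 2
Step 3: w='' (idx 0), next='a' -> output (0, 'a'), add 'a' as idx 3
Step 4: w='b' (idx 1), next='b' -> output (1, 'b'), add 'bb' as idx 4
Step 5: w='a' (idx 3), next='a' -> output (3, 'a'), add 'aa' as idx 5
Step 6: w='ba' (idx 2), next='a' -> output (2, 'a'), add 'baa' as idx 6


Encoded: [(0, 'b'), (1, 'a'), (0, 'a'), (1, 'b'), (3, 'a'), (2, 'a')]


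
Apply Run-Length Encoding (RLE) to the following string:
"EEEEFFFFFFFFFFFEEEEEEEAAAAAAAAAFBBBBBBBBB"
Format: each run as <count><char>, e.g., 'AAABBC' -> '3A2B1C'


Scanning runs left to right:
  i=0: run of 'E' x 4 -> '4E'
  i=4: run of 'F' x 11 -> '11F'
  i=15: run of 'E' x 7 -> '7E'
  i=22: run of 'A' x 9 -> '9A'
  i=31: run of 'F' x 1 -> '1F'
  i=32: run of 'B' x 9 -> '9B'

RLE = 4E11F7E9A1F9B


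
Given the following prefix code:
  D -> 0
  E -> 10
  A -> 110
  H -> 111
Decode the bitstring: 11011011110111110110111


Decoding step by step:
Bits 110 -> A
Bits 110 -> A
Bits 111 -> H
Bits 10 -> E
Bits 111 -> H
Bits 110 -> A
Bits 110 -> A
Bits 111 -> H


Decoded message: AAHEHAAH


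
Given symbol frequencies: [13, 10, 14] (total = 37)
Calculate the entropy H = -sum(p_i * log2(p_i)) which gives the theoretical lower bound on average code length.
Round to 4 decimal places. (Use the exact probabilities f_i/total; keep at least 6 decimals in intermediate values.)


Per-symbol terms -p_i * log2(p_i) with p_i = f_i/37:
  p = 13/37 = 0.351351: log2(p) = -1.509014, -p*log2(p) = 0.530194
  p = 10/37 = 0.270270: log2(p) = -1.887525, -p*log2(p) = 0.510142
  p = 14/37 = 0.378378: log2(p) = -1.402098, -p*log2(p) = 0.530524
H = 0.530194 + 0.510142 + 0.530524 = 1.570860

H = 1.5709 bits/symbol


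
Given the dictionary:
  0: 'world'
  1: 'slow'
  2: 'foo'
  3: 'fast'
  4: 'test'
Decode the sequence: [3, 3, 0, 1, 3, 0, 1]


Look up each index in the dictionary:
  3 -> 'fast'
  3 -> 'fast'
  0 -> 'world'
  1 -> 'slow'
  3 -> 'fast'
  0 -> 'world'
  1 -> 'slow'

Decoded: "fast fast world slow fast world slow"


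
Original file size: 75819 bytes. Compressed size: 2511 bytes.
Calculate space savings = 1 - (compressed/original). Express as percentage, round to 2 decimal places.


ratio = compressed/original = 2511/75819 = 0.033118
savings = 1 - ratio = 1 - 0.033118 = 0.966882
as a percentage: 0.966882 * 100 = 96.69%

Space savings = 1 - 2511/75819 = 96.69%


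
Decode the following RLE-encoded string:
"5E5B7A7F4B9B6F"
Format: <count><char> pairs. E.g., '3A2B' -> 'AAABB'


Expanding each <count><char> pair:
  5E -> 'EEEEE'
  5B -> 'BBBBB'
  7A -> 'AAAAAAA'
  7F -> 'FFFFFFF'
  4B -> 'BBBB'
  9B -> 'BBBBBBBBB'
  6F -> 'FFFFFF'

Decoded = EEEEEBBBBBAAAAAAAFFFFFFFBBBBBBBBBBBBBFFFFFF


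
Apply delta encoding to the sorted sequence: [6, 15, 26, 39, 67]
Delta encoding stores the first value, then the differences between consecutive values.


First value: 6
Deltas:
  15 - 6 = 9
  26 - 15 = 11
  39 - 26 = 13
  67 - 39 = 28


Delta encoded: [6, 9, 11, 13, 28]


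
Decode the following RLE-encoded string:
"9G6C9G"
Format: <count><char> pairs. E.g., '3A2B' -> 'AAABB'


Expanding each <count><char> pair:
  9G -> 'GGGGGGGGG'
  6C -> 'CCCCCC'
  9G -> 'GGGGGGGGG'

Decoded = GGGGGGGGGCCCCCCGGGGGGGGG


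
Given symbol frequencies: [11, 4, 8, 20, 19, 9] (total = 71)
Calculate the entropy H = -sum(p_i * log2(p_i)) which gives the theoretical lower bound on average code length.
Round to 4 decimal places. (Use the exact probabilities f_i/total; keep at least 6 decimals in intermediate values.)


Per-symbol terms -p_i * log2(p_i) with p_i = f_i/71:
  p = 11/71 = 0.154930: log2(p) = -2.690316, -p*log2(p) = 0.416809
  p = 4/71 = 0.056338: log2(p) = -4.149747, -p*log2(p) = 0.233789
  p = 8/71 = 0.112676: log2(p) = -3.149747, -p*log2(p) = 0.354901
  p = 20/71 = 0.281690: log2(p) = -1.827819, -p*log2(p) = 0.514879
  p = 19/71 = 0.267606: log2(p) = -1.901820, -p*log2(p) = 0.508938
  p = 9/71 = 0.126761: log2(p) = -2.979822, -p*log2(p) = 0.377724
H = 0.416809 + 0.233789 + 0.354901 + 0.514879 + 0.508938 + 0.377724 = 2.407040

H = 2.407 bits/symbol


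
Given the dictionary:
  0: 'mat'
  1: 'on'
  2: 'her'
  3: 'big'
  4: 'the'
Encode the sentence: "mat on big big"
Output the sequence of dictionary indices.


Look up each word in the dictionary:
  'mat' -> 0
  'on' -> 1
  'big' -> 3
  'big' -> 3

Encoded: [0, 1, 3, 3]


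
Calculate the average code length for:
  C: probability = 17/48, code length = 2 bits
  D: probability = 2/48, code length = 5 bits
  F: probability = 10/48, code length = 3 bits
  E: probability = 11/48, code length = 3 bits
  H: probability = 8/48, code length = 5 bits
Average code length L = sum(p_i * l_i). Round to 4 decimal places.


Weighted contributions p_i * l_i:
  C: (17/48) * 2 = 34/48
  D: (2/48) * 5 = 10/48
  F: (10/48) * 3 = 30/48
  E: (11/48) * 3 = 33/48
  H: (8/48) * 5 = 40/48
Sum = (34 + 10 + 30 + 33 + 40)/48 = 147/48

L = 147/48 = 3.0625 bits/symbol


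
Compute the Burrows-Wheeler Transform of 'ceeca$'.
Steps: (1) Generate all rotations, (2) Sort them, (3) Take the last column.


Rotations (sorted):
  0: $ceeca -> last char: a
  1: a$ceec -> last char: c
  2: ca$cee -> last char: e
  3: ceeca$ -> last char: $
  4: eca$ce -> last char: e
  5: eeca$c -> last char: c


BWT = ace$ec


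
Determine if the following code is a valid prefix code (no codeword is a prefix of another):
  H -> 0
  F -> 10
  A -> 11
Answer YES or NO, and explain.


Checking each pair (does one codeword prefix another?):
  H='0' vs F='10': no prefix
  H='0' vs A='11': no prefix
  F='10' vs H='0': no prefix
  F='10' vs A='11': no prefix
  A='11' vs H='0': no prefix
  A='11' vs F='10': no prefix
No violation found over all pairs.

YES -- this is a valid prefix code. No codeword is a prefix of any other codeword.


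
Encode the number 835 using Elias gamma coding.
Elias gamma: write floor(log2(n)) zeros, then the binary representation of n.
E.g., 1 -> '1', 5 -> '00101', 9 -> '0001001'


num_bits = floor(log2(835)) + 1 = 10
leading_zeros = num_bits - 1 = 9
binary(835) = 1101000011

Elias gamma(835) = '000000000' + '1101000011' = 0000000001101000011 (19 bits)


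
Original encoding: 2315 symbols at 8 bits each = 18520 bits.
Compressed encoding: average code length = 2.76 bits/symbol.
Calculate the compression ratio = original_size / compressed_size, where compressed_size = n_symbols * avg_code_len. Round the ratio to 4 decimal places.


original_size = n_symbols * orig_bits = 2315 * 8 = 18520 bits
compressed_size = n_symbols * avg_code_len = 2315 * 2.76 = 6389.4 bits
ratio = original_size / compressed_size = 18520 / 6389.4 = 2.8986

Compression ratio = 2.8986


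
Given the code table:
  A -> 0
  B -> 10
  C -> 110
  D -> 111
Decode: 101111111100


Decoding:
10 -> B
111 -> D
111 -> D
110 -> C
0 -> A


Result: BDDCA


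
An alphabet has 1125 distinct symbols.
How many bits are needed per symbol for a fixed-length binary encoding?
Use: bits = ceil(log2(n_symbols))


log2(1125) = 10.1357
Bracket: 2^10 = 1024 < 1125 <= 2^11 = 2048
So ceil(log2(1125)) = 11

bits = ceil(log2(1125)) = ceil(10.1357) = 11 bits


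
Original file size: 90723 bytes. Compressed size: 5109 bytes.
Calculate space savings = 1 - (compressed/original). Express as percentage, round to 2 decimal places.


ratio = compressed/original = 5109/90723 = 0.056314
savings = 1 - ratio = 1 - 0.056314 = 0.943686
as a percentage: 0.943686 * 100 = 94.37%

Space savings = 1 - 5109/90723 = 94.37%


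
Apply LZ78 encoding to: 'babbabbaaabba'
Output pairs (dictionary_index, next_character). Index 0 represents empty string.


LZ78 encoding steps:
Dictionary: {0: ''}
Step 1: w='' (idx 0), next='b' -> output (0, 'b'), add 'b' as idx 1
Step 2: w='' (idx 0), next='a' -> output (0, 'a'), add 'a' as idx 2
Step 3: w='b' (idx 1), next='b' -> output (1, 'b'), add 'bb' as idx 3
Step 4: w='a' (idx 2), next='b' -> output (2, 'b'), add 'ab' as idx 4
Step 5: w='b' (idx 1), next='a' -> output (1, 'a'), add 'ba' as idx 5
Step 6: w='a' (idx 2), next='a' -> output (2, 'a'), add 'aa' as idx 6
Step 7: w='bb' (idx 3), next='a' -> output (3, 'a'), add 'bba' as idx 7


Encoded: [(0, 'b'), (0, 'a'), (1, 'b'), (2, 'b'), (1, 'a'), (2, 'a'), (3, 'a')]


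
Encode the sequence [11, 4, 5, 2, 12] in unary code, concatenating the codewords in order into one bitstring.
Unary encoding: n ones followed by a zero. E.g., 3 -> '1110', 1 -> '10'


Encode each number as n ones followed by a terminating 0:
  11 -> 111111111110 (12 bits)
  4 -> 11110 (5 bits)
  5 -> 111110 (6 bits)
  2 -> 110 (3 bits)
  12 -> 1111111111110 (13 bits)
Total length = 12 + 5 + 6 + 3 + 13 = 39 bits.

Unary([11, 4, 5, 2, 12]) = 111111111110111101111101101111111111110 (39 bits)


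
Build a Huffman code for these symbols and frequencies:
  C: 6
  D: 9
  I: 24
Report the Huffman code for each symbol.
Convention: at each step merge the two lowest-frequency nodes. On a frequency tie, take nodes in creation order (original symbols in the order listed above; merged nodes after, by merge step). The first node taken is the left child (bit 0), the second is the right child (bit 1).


Huffman tree construction:
Step 1: Merge C(6) + D(9) = 15
Step 2: Merge (C+D)(15) + I(24) = 39
Read each symbol's code off the tree from the root (left child = 0, right child = 1).

Codes:
  C: 00 (length 2)
  D: 01 (length 2)
  I: 1 (length 1)
Average code length: 54/39 = 1.3846 bits/symbol


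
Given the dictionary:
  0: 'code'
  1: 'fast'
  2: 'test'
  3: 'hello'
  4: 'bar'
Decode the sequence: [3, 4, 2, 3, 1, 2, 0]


Look up each index in the dictionary:
  3 -> 'hello'
  4 -> 'bar'
  2 -> 'test'
  3 -> 'hello'
  1 -> 'fast'
  2 -> 'test'
  0 -> 'code'

Decoded: "hello bar test hello fast test code"


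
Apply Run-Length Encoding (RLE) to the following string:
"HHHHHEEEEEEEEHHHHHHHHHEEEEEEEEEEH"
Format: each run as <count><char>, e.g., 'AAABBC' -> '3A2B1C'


Scanning runs left to right:
  i=0: run of 'H' x 5 -> '5H'
  i=5: run of 'E' x 8 -> '8E'
  i=13: run of 'H' x 9 -> '9H'
  i=22: run of 'E' x 10 -> '10E'
  i=32: run of 'H' x 1 -> '1H'

RLE = 5H8E9H10E1H


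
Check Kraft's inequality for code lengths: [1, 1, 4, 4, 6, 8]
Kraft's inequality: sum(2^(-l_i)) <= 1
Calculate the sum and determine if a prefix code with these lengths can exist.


Sum = 2^(-1) + 2^(-1) + 2^(-4) + 2^(-4) + 2^(-6) + 2^(-8)
    = 0.5 + 0.5 + 0.0625 + 0.0625 + 0.015625 + 0.00390625
    = 293/256 = 1.14453125
Since 1.14453125 > 1, Kraft's inequality is NOT satisfied.
A prefix code with these lengths CANNOT exist.

Kraft sum = 1.14453125. Not satisfied.


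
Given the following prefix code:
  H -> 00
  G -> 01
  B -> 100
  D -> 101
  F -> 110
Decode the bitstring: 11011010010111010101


Decoding step by step:
Bits 110 -> F
Bits 110 -> F
Bits 100 -> B
Bits 101 -> D
Bits 110 -> F
Bits 101 -> D
Bits 01 -> G


Decoded message: FFBDFDG


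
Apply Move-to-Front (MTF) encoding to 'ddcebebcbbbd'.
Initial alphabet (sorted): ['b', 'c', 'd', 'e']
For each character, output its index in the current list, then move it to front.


MTF encoding:
'd': index 2 in ['b', 'c', 'd', 'e'] -> ['d', 'b', 'c', 'e']
'd': index 0 in ['d', 'b', 'c', 'e'] -> ['d', 'b', 'c', 'e']
'c': index 2 in ['d', 'b', 'c', 'e'] -> ['c', 'd', 'b', 'e']
'e': index 3 in ['c', 'd', 'b', 'e'] -> ['e', 'c', 'd', 'b']
'b': index 3 in ['e', 'c', 'd', 'b'] -> ['b', 'e', 'c', 'd']
'e': index 1 in ['b', 'e', 'c', 'd'] -> ['e', 'b', 'c', 'd']
'b': index 1 in ['e', 'b', 'c', 'd'] -> ['b', 'e', 'c', 'd']
'c': index 2 in ['b', 'e', 'c', 'd'] -> ['c', 'b', 'e', 'd']
'b': index 1 in ['c', 'b', 'e', 'd'] -> ['b', 'c', 'e', 'd']
'b': index 0 in ['b', 'c', 'e', 'd'] -> ['b', 'c', 'e', 'd']
'b': index 0 in ['b', 'c', 'e', 'd'] -> ['b', 'c', 'e', 'd']
'd': index 3 in ['b', 'c', 'e', 'd'] -> ['d', 'b', 'c', 'e']


Output: [2, 0, 2, 3, 3, 1, 1, 2, 1, 0, 0, 3]


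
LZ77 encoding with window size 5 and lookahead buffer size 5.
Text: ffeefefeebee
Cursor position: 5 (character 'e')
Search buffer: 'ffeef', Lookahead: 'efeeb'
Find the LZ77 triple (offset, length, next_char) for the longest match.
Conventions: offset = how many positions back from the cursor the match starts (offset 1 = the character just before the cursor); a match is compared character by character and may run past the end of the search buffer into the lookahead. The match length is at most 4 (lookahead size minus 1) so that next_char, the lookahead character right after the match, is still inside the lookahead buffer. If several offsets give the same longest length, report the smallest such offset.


Try each offset into the search buffer:
  offset=1 (pos 4, char 'f'): match length 0
  offset=2 (pos 3, char 'e'): match length 3
  offset=3 (pos 2, char 'e'): match length 1
  offset=4 (pos 1, char 'f'): match length 0
  offset=5 (pos 0, char 'f'): match length 0
Longest match has length 3 at offset 2.
next_char = character at position 5 + 3 = 8 -> 'e'

Best match: offset=2, length=3 (matching 'efe' starting at position 3)
LZ77 triple: (2, 3, 'e')


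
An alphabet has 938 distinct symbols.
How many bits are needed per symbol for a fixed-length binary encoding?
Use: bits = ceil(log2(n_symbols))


log2(938) = 9.8734
Bracket: 2^9 = 512 < 938 <= 2^10 = 1024
So ceil(log2(938)) = 10

bits = ceil(log2(938)) = ceil(9.8734) = 10 bits


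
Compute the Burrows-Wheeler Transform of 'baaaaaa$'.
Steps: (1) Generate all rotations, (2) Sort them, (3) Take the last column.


Rotations (sorted):
  0: $baaaaaa -> last char: a
  1: a$baaaaa -> last char: a
  2: aa$baaaa -> last char: a
  3: aaa$baaa -> last char: a
  4: aaaa$baa -> last char: a
  5: aaaaa$ba -> last char: a
  6: aaaaaa$b -> last char: b
  7: baaaaaa$ -> last char: $


BWT = aaaaaab$


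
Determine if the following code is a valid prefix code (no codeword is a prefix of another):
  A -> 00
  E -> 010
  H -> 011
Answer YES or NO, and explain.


Checking each pair (does one codeword prefix another?):
  A='00' vs E='010': no prefix
  A='00' vs H='011': no prefix
  E='010' vs A='00': no prefix
  E='010' vs H='011': no prefix
  H='011' vs A='00': no prefix
  H='011' vs E='010': no prefix
No violation found over all pairs.

YES -- this is a valid prefix code. No codeword is a prefix of any other codeword.


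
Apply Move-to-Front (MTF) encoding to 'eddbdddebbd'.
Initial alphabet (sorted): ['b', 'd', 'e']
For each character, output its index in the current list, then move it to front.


MTF encoding:
'e': index 2 in ['b', 'd', 'e'] -> ['e', 'b', 'd']
'd': index 2 in ['e', 'b', 'd'] -> ['d', 'e', 'b']
'd': index 0 in ['d', 'e', 'b'] -> ['d', 'e', 'b']
'b': index 2 in ['d', 'e', 'b'] -> ['b', 'd', 'e']
'd': index 1 in ['b', 'd', 'e'] -> ['d', 'b', 'e']
'd': index 0 in ['d', 'b', 'e'] -> ['d', 'b', 'e']
'd': index 0 in ['d', 'b', 'e'] -> ['d', 'b', 'e']
'e': index 2 in ['d', 'b', 'e'] -> ['e', 'd', 'b']
'b': index 2 in ['e', 'd', 'b'] -> ['b', 'e', 'd']
'b': index 0 in ['b', 'e', 'd'] -> ['b', 'e', 'd']
'd': index 2 in ['b', 'e', 'd'] -> ['d', 'b', 'e']


Output: [2, 2, 0, 2, 1, 0, 0, 2, 2, 0, 2]


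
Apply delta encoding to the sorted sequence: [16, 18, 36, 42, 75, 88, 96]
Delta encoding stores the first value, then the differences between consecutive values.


First value: 16
Deltas:
  18 - 16 = 2
  36 - 18 = 18
  42 - 36 = 6
  75 - 42 = 33
  88 - 75 = 13
  96 - 88 = 8


Delta encoded: [16, 2, 18, 6, 33, 13, 8]


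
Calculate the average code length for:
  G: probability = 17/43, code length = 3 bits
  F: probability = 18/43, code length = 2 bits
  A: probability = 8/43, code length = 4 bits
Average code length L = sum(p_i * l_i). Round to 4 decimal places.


Weighted contributions p_i * l_i:
  G: (17/43) * 3 = 51/43
  F: (18/43) * 2 = 36/43
  A: (8/43) * 4 = 32/43
Sum = (51 + 36 + 32)/43 = 119/43

L = 119/43 = 2.7674 bits/symbol


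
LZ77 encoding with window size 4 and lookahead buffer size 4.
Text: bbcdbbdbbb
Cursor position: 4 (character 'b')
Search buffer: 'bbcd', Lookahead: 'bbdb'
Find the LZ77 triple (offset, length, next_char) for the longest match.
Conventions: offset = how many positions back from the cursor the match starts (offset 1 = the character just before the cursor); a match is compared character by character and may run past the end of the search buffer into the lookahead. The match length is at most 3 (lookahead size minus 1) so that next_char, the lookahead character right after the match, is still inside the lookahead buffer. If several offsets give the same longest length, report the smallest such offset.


Try each offset into the search buffer:
  offset=1 (pos 3, char 'd'): match length 0
  offset=2 (pos 2, char 'c'): match length 0
  offset=3 (pos 1, char 'b'): match length 1
  offset=4 (pos 0, char 'b'): match length 2
Longest match has length 2 at offset 4.
next_char = character at position 4 + 2 = 6 -> 'd'

Best match: offset=4, length=2 (matching 'bb' starting at position 0)
LZ77 triple: (4, 2, 'd')


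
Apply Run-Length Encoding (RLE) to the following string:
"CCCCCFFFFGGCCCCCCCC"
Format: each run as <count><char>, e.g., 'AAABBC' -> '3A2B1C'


Scanning runs left to right:
  i=0: run of 'C' x 5 -> '5C'
  i=5: run of 'F' x 4 -> '4F'
  i=9: run of 'G' x 2 -> '2G'
  i=11: run of 'C' x 8 -> '8C'

RLE = 5C4F2G8C


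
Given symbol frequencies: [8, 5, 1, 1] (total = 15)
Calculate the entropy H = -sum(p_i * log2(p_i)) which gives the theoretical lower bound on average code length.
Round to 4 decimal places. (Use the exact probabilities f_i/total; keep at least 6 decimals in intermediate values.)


Per-symbol terms -p_i * log2(p_i) with p_i = f_i/15:
  p = 8/15 = 0.533333: log2(p) = -0.906891, -p*log2(p) = 0.483675
  p = 5/15 = 0.333333: log2(p) = -1.584963, -p*log2(p) = 0.528321
  p = 1/15 = 0.066667: log2(p) = -3.906891, -p*log2(p) = 0.260459
  p = 1/15 = 0.066667: log2(p) = -3.906891, -p*log2(p) = 0.260459
H = 0.483675 + 0.528321 + 0.260459 + 0.260459 = 1.532914

H = 1.5329 bits/symbol


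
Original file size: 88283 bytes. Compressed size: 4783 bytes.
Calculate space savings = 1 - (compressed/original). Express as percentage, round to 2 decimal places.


ratio = compressed/original = 4783/88283 = 0.054178
savings = 1 - ratio = 1 - 0.054178 = 0.945822
as a percentage: 0.945822 * 100 = 94.58%

Space savings = 1 - 4783/88283 = 94.58%


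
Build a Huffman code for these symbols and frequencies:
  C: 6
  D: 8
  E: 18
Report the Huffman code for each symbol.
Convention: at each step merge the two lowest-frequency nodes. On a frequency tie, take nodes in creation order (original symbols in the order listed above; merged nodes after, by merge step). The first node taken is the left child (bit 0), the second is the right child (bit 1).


Huffman tree construction:
Step 1: Merge C(6) + D(8) = 14
Step 2: Merge (C+D)(14) + E(18) = 32
Read each symbol's code off the tree from the root (left child = 0, right child = 1).

Codes:
  C: 00 (length 2)
  D: 01 (length 2)
  E: 1 (length 1)
Average code length: 46/32 = 1.4375 bits/symbol


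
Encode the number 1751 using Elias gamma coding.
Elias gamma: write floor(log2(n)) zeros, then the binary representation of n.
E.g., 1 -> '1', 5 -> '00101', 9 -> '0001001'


num_bits = floor(log2(1751)) + 1 = 11
leading_zeros = num_bits - 1 = 10
binary(1751) = 11011010111

Elias gamma(1751) = '0000000000' + '11011010111' = 000000000011011010111 (21 bits)


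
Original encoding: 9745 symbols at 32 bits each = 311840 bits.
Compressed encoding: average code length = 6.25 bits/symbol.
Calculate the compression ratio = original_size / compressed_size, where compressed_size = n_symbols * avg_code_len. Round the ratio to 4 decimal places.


original_size = n_symbols * orig_bits = 9745 * 32 = 311840 bits
compressed_size = n_symbols * avg_code_len = 9745 * 6.25 = 60906.25 bits
ratio = original_size / compressed_size = 311840 / 60906.25 = 5.12

Compression ratio = 5.12


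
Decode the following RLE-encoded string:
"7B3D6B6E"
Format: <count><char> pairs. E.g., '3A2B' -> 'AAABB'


Expanding each <count><char> pair:
  7B -> 'BBBBBBB'
  3D -> 'DDD'
  6B -> 'BBBBBB'
  6E -> 'EEEEEE'

Decoded = BBBBBBBDDDBBBBBBEEEEEE


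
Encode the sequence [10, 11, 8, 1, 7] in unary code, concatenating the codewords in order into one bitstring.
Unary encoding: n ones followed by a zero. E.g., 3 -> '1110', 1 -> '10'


Encode each number as n ones followed by a terminating 0:
  10 -> 11111111110 (11 bits)
  11 -> 111111111110 (12 bits)
  8 -> 111111110 (9 bits)
  1 -> 10 (2 bits)
  7 -> 11111110 (8 bits)
Total length = 11 + 12 + 9 + 2 + 8 = 42 bits.

Unary([10, 11, 8, 1, 7]) = 111111111101111111111101111111101011111110 (42 bits)


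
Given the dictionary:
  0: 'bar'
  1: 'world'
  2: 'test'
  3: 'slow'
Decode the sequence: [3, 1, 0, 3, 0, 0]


Look up each index in the dictionary:
  3 -> 'slow'
  1 -> 'world'
  0 -> 'bar'
  3 -> 'slow'
  0 -> 'bar'
  0 -> 'bar'

Decoded: "slow world bar slow bar bar"


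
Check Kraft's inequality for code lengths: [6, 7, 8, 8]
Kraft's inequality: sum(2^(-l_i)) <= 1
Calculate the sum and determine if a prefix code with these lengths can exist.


Sum = 2^(-6) + 2^(-7) + 2^(-8) + 2^(-8)
    = 0.015625 + 0.0078125 + 0.00390625 + 0.00390625
    = 8/256 = 0.03125
Since 0.03125 <= 1, Kraft's inequality IS satisfied.
A prefix code with these lengths CAN exist.

Kraft sum = 0.03125. Satisfied.


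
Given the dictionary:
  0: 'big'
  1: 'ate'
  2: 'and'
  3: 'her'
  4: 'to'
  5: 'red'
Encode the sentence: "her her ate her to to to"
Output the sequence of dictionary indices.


Look up each word in the dictionary:
  'her' -> 3
  'her' -> 3
  'ate' -> 1
  'her' -> 3
  'to' -> 4
  'to' -> 4
  'to' -> 4

Encoded: [3, 3, 1, 3, 4, 4, 4]


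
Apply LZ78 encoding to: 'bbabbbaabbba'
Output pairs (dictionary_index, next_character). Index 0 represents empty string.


LZ78 encoding steps:
Dictionary: {0: ''}
Step 1: w='' (idx 0), next='b' -> output (0, 'b'), add 'b' as idx 1
Step 2: w='b' (idx 1), next='a' -> output (1, 'a'), add 'ba' as idx 2
Step 3: w='b' (idx 1), next='b' -> output (1, 'b'), add 'bb' as idx 3
Step 4: w='ba' (idx 2), next='a' -> output (2, 'a'), add 'baa' as idx 4
Step 5: w='bb' (idx 3), next='b' -> output (3, 'b'), add 'bbb' as idx 5
Step 6: w='' (idx 0), next='a' -> output (0, 'a'), add 'a' as idx 6


Encoded: [(0, 'b'), (1, 'a'), (1, 'b'), (2, 'a'), (3, 'b'), (0, 'a')]


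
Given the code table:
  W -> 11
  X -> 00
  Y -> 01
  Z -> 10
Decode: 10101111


Decoding:
10 -> Z
10 -> Z
11 -> W
11 -> W


Result: ZZWW


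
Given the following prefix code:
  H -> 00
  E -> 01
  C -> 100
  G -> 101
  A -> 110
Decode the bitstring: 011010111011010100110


Decoding step by step:
Bits 01 -> E
Bits 101 -> G
Bits 01 -> E
Bits 110 -> A
Bits 110 -> A
Bits 101 -> G
Bits 00 -> H
Bits 110 -> A


Decoded message: EGEAAGHA


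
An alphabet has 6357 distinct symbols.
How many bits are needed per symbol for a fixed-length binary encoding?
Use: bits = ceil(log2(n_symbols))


log2(6357) = 12.6341
Bracket: 2^12 = 4096 < 6357 <= 2^13 = 8192
So ceil(log2(6357)) = 13

bits = ceil(log2(6357)) = ceil(12.6341) = 13 bits


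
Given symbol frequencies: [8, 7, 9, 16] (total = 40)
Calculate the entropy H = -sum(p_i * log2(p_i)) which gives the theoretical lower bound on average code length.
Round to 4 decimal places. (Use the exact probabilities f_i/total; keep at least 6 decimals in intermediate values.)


Per-symbol terms -p_i * log2(p_i) with p_i = f_i/40:
  p = 8/40 = 0.200000: log2(p) = -2.321928, -p*log2(p) = 0.464386
  p = 7/40 = 0.175000: log2(p) = -2.514573, -p*log2(p) = 0.440050
  p = 9/40 = 0.225000: log2(p) = -2.152003, -p*log2(p) = 0.484201
  p = 16/40 = 0.400000: log2(p) = -1.321928, -p*log2(p) = 0.528771
H = 0.464386 + 0.440050 + 0.484201 + 0.528771 = 1.917408

H = 1.9174 bits/symbol
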